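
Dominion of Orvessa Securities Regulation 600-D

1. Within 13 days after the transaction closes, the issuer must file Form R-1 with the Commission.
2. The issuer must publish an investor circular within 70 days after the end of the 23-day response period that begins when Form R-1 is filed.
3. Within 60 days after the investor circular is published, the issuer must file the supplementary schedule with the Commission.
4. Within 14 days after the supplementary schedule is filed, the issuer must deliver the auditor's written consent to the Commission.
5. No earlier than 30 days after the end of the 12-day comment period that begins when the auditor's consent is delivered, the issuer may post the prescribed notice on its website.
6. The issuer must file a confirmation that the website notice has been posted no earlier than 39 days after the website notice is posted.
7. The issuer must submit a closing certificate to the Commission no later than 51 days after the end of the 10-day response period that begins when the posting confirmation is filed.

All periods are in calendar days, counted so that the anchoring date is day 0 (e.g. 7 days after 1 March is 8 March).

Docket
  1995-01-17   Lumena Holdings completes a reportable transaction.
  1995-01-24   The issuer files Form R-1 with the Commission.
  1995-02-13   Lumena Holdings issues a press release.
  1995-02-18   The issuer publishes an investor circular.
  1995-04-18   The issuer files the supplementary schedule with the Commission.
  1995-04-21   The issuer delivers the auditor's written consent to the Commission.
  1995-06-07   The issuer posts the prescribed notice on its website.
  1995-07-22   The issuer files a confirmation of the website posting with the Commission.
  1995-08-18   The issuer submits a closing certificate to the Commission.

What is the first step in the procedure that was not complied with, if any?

None — every step was satisfied

(1) due by 1995-01-17 + 13 days = 1995-01-30; done 1995-01-24 — timely.
(2) due by 1995-02-16 + 70 days = 1995-04-27; 1995-02-18 is within that limit.
(3) due by 1995-02-18 + 60 days = 1995-04-19; completed 1995-04-18, before the deadline.
(4) due by 1995-04-18 + 14 days = 1995-05-02; 1995-04-21 is within that limit.
(5) permitted from 1995-05-03 + 30 days = 1995-06-02 onward; done 1995-06-07 — permitted.
(6) permitted from 1995-06-07 + 39 days = 1995-07-16 onward; done 1995-07-22, after the minimum wait.
(7) due by 1995-08-01 + 51 days = 1995-09-21; completed 1995-08-18, before the deadline.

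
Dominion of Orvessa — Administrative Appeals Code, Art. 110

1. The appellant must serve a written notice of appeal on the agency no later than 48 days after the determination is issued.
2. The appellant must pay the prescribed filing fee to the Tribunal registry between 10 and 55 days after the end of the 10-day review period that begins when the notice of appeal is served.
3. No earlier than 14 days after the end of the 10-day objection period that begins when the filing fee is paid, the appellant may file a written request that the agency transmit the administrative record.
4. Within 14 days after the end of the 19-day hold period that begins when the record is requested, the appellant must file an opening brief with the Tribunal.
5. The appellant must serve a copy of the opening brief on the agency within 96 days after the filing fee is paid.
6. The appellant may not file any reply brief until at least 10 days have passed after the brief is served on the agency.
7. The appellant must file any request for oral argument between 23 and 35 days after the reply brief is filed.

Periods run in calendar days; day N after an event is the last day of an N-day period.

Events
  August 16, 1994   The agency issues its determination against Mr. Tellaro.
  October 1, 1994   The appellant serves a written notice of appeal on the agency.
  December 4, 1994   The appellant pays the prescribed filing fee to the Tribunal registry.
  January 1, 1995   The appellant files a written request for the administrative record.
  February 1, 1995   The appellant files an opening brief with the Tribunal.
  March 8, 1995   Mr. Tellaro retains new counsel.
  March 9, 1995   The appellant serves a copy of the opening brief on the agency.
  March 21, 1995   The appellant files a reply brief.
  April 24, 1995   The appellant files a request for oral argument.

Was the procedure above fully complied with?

Yes

Step 1 — counting 48 days from August 16, 1994 (when the determination is issued) gives a deadline of October 3, 1994; October 1, 1994 is within that limit.
Step 2 — 10 and 55 days from October 11, 1994 (end of the 10-day review period, which began when the notice of appeal is served on October 1, 1994) are October 21, 1994 and December 5, 1994 respectively; done December 4, 1994, which is between those dates.
Step 3 — must wait 14 days from December 14, 1994 (end of the 10-day objection period, which began when the filing fee is paid on December 4, 1994), so not before December 28, 1994; done January 1, 1995, after the minimum wait.
Step 4 — counting 14 days from January 20, 1995 (end of the 19-day hold period, which began when the record is requested on January 1, 1995) gives a deadline of February 3, 1995; completed February 1, 1995, before the deadline.
Step 5 — counting 96 days from December 4, 1994 (when the filing fee is paid) gives a deadline of March 10, 1995; done March 9, 1995 — timely.
Step 6 — must wait 10 days from March 9, 1995 (when the brief is served on the agency), so not before March 19, 1995; March 21, 1995 is on or after that date.
Step 7 — 23 and 35 days from March 21, 1995 (when the reply brief is filed) are April 13, 1995 and April 25, 1995 respectively; April 24, 1995 falls inside that range.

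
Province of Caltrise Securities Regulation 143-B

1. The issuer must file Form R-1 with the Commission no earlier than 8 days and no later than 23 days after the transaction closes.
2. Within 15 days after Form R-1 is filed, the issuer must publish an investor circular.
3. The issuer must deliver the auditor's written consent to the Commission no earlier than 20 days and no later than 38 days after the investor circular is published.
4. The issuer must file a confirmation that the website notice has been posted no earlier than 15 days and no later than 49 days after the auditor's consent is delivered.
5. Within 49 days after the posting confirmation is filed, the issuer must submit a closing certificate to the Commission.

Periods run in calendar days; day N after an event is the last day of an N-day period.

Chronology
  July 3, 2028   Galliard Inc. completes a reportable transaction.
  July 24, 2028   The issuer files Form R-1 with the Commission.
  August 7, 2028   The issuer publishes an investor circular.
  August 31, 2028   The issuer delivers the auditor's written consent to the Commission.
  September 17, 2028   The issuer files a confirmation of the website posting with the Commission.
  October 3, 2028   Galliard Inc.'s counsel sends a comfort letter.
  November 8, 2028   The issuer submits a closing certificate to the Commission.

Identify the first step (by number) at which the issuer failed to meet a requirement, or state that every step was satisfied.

Step 5

Step 1 — 8 and 23 days from July 3, 2028 (when the transaction closes) are July 11, 2028 and July 26, 2028 respectively; done July 24, 2028, which is between those dates.
Step 2 — counting 15 days from July 24, 2028 (when Form R-1 is filed) gives a deadline of August 8, 2028; August 7, 2028 is within that limit.
Step 3 — 20 and 38 days from August 7, 2028 (when the investor circular is published) are August 27, 2028 and September 14, 2028 respectively; August 31, 2028 falls inside that range.
Step 4 — 15 and 49 days from August 31, 2028 (when the auditor's consent is delivered) are September 15, 2028 and October 19, 2028 respectively; done September 17, 2028 — within the window.
Step 5 — counting 49 days from September 17, 2028 (when the posting confirmation is filed) gives a deadline of November 5, 2028; November 8, 2028 misses that deadline by 3 days.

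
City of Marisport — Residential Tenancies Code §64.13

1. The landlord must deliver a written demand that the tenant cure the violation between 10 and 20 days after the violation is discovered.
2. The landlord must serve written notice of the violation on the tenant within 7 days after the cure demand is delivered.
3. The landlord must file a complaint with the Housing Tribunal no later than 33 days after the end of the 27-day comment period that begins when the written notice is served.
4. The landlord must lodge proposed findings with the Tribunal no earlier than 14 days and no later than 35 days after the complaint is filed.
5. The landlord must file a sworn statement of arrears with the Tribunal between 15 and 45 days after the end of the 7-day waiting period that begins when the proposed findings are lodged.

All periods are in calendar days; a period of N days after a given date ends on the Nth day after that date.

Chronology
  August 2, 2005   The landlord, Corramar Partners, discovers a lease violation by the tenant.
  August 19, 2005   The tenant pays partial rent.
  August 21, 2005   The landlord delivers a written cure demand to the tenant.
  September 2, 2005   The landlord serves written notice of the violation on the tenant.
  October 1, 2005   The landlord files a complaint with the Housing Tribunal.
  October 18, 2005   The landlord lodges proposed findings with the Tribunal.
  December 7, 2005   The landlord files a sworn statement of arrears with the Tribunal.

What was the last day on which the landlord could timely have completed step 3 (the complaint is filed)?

The written notice is served on September 2, 2005; the 27-day comment period therefore ends September 29, 2005, and step 3 runs from that date. 33 days after September 29, 2005 is November 1, 2005.

November 1, 2005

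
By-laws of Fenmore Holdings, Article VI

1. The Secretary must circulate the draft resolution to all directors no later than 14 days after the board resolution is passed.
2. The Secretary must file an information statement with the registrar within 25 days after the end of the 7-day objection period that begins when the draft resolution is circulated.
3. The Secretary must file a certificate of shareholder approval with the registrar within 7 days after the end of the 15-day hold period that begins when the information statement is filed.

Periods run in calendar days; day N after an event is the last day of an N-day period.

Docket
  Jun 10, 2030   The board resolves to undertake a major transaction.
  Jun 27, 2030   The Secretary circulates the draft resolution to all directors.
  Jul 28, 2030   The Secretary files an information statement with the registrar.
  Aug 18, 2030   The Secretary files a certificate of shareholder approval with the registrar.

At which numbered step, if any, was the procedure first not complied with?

Step 1 — counting 14 days from Jun 10, 2030 (when the board resolution is passed) gives a deadline of Jun 24, 2030; done Jun 27, 2030 — 3 days late.

Step 1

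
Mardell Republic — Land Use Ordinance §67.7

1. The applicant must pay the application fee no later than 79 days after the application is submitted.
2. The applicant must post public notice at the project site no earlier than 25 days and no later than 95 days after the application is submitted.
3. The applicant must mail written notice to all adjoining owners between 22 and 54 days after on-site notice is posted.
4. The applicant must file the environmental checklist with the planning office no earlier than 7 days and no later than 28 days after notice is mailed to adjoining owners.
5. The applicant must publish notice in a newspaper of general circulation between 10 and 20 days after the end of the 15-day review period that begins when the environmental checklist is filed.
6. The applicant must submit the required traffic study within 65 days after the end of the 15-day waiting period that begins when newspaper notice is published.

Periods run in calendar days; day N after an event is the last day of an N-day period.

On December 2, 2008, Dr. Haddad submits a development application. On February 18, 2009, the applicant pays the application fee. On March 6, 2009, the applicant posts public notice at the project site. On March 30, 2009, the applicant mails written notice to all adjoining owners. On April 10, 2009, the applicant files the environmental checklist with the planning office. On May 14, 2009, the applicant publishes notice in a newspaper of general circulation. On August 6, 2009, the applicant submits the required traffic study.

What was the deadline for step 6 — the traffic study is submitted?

Newspaper notice is published on May 14, 2009; the 15-day waiting period therefore ends May 29, 2009, and step 6 runs from that date. 65 days after May 29, 2009 is August 2, 2009.

August 2, 2009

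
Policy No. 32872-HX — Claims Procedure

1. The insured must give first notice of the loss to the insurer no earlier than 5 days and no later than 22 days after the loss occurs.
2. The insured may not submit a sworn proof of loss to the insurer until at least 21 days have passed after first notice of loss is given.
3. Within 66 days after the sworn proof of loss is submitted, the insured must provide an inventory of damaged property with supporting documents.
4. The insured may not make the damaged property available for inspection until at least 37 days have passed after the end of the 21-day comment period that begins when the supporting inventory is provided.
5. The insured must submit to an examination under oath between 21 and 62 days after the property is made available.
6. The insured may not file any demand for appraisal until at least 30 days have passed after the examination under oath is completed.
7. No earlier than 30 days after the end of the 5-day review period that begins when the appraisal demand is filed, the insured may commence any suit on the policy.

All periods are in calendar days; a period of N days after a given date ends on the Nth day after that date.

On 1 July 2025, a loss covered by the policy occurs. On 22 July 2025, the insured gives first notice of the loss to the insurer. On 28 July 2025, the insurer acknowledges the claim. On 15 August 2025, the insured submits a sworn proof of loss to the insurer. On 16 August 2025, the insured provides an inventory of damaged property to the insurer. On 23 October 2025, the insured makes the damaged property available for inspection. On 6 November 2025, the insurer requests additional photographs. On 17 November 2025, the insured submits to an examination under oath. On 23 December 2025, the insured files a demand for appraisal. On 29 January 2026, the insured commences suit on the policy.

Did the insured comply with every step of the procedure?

Yes

(1) the permitted window runs from 1 July 2025 + 5 = 6 July 2025 to 1 July 2025 + 22 = 23 July 2025; done 22 July 2025 — within the window.
(2) permitted from 22 July 2025 + 21 days = 12 August 2025 onward; done 15 August 2025 — permitted.
(3) due by 15 August 2025 + 66 days = 20 October 2025; completed 16 August 2025, before the deadline.
(4) permitted from 6 September 2025 + 37 days = 13 October 2025 onward; 23 October 2025 is on or after that date.
(5) the permitted window runs from 23 October 2025 + 21 = 13 November 2025 to 23 October 2025 + 62 = 24 December 2025; done 17 November 2025, which is between those dates.
(6) permitted from 17 November 2025 + 30 days = 17 December 2025 onward; done 23 December 2025, after the minimum wait.
(7) permitted from 28 December 2025 + 30 days = 27 January 2026 onward; 29 January 2026 is on or after that date.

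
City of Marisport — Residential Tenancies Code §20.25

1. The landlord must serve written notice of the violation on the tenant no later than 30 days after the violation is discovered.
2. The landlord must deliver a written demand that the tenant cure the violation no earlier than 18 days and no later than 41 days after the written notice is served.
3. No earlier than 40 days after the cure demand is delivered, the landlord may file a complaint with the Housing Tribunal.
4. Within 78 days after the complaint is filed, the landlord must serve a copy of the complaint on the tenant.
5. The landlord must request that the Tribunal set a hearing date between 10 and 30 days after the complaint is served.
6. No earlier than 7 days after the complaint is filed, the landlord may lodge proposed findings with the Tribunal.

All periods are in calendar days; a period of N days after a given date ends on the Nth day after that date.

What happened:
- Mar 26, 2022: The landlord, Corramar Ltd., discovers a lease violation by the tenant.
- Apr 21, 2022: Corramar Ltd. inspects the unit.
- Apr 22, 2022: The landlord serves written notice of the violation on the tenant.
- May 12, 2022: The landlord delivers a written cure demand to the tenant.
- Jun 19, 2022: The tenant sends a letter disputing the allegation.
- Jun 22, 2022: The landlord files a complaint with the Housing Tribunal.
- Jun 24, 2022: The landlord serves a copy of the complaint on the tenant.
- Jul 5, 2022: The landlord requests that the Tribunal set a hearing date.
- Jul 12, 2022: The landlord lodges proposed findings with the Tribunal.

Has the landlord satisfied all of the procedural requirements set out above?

Yes

Step 1 — counting 30 days from Mar 26, 2022 (when the violation is discovered) gives a deadline of Apr 25, 2022; Apr 22, 2022 is within that limit.
Step 2 — 18 and 41 days from Apr 22, 2022 (when the written notice is served) are May 10, 2022 and Jun 2, 2022 respectively; done May 12, 2022 — within the window.
Step 3 — must wait 40 days from May 12, 2022 (when the cure demand is delivered), so not before Jun 21, 2022; Jun 22, 2022 is on or after that date.
Step 4 — counting 78 days from Jun 22, 2022 (when the complaint is filed) gives a deadline of Sep 8, 2022; completed Jun 24, 2022, before the deadline.
Step 5 — 10 and 30 days from Jun 24, 2022 (when the complaint is served) are Jul 4, 2022 and Jul 24, 2022 respectively; done Jul 5, 2022 — within the window.
Step 6 — must wait 7 days from Jun 22, 2022 (when the complaint is filed), so not before Jun 29, 2022; done Jul 12, 2022 — permitted.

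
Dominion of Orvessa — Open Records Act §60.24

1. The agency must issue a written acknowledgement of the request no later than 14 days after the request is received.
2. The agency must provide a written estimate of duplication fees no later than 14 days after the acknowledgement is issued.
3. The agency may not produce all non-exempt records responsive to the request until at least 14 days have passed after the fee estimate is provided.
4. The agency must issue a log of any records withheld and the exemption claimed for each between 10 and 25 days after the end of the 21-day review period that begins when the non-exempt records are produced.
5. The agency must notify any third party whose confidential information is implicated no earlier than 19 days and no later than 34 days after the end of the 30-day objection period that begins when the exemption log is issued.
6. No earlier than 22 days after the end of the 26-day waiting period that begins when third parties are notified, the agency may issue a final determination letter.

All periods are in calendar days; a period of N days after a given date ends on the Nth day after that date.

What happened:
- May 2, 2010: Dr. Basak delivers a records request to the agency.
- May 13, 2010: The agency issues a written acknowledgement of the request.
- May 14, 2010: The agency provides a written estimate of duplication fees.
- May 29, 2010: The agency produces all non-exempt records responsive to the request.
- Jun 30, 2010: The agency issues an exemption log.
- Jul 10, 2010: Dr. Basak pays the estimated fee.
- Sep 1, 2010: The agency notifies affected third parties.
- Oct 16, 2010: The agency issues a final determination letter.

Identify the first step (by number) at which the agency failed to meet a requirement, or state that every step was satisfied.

Step 6

Step 1 — counting 14 days from May 2, 2010 (when the request is received) gives a deadline of May 16, 2010; done May 13, 2010 — timely.
Step 2 — counting 14 days from May 13, 2010 (when the acknowledgement is issued) gives a deadline of May 27, 2010; May 14, 2010 is within that limit.
Step 3 — must wait 14 days from May 14, 2010 (when the fee estimate is provided), so not before May 28, 2010; May 29, 2010 is on or after that date.
Step 4 — 10 and 25 days from Jun 19, 2010 (end of the 21-day review period, which began when the non-exempt records are produced on May 29, 2010) are Jun 29, 2010 and Jul 14, 2010 respectively; Jun 30, 2010 falls inside that range.
Step 5 — 19 and 34 days from Jul 30, 2010 (end of the 30-day objection period, which began when the exemption log is issued on Jun 30, 2010) are Aug 18, 2010 and Sep 2, 2010 respectively; Sep 1, 2010 falls inside that range.
Step 6 — must wait 22 days from Sep 27, 2010 (end of the 26-day waiting period, which began when third parties are notified on Sep 1, 2010), so not before Oct 19, 2010; acted on Oct 16, 2010, 3 days prematurely.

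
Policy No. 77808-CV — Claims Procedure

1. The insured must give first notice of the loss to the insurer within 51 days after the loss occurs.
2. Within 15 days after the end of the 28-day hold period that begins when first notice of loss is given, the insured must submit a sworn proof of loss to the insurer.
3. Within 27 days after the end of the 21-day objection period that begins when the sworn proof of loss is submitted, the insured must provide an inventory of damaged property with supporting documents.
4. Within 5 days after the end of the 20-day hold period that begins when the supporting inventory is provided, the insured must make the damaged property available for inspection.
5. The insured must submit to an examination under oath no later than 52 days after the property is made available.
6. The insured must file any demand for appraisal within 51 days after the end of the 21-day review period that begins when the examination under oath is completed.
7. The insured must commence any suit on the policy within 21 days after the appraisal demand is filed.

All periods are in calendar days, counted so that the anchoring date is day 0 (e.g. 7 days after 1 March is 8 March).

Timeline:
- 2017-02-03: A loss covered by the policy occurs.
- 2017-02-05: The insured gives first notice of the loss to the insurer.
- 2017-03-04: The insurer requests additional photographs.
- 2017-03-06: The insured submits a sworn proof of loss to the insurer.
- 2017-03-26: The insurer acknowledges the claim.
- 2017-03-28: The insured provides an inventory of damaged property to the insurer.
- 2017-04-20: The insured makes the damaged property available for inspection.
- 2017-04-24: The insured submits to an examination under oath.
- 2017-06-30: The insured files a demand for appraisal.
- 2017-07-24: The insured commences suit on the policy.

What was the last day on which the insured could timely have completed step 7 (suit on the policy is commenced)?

Step 7 runs from 2017-06-30, when the appraisal demand is filed. 21 days after 2017-06-30 is 2017-07-21.

2017-07-21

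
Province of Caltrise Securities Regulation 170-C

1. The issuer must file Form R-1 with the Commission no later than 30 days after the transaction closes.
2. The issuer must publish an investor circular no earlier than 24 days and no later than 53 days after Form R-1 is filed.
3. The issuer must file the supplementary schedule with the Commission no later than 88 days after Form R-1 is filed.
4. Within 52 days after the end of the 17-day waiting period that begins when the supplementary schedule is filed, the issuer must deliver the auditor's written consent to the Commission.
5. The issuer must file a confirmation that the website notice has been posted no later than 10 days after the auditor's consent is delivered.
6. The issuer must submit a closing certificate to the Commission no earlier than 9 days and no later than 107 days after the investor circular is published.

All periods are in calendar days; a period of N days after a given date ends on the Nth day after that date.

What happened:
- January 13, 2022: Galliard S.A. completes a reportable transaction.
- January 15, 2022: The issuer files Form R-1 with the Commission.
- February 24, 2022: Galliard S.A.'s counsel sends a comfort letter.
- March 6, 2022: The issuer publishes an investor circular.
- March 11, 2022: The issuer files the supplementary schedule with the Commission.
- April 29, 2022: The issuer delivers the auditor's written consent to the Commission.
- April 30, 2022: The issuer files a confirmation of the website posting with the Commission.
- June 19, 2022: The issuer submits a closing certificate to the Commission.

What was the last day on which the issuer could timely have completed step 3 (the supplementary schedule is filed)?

April 13, 2022

Step 3 runs from January 15, 2022, when Form R-1 is filed. 88 days after January 15, 2022 is April 13, 2022.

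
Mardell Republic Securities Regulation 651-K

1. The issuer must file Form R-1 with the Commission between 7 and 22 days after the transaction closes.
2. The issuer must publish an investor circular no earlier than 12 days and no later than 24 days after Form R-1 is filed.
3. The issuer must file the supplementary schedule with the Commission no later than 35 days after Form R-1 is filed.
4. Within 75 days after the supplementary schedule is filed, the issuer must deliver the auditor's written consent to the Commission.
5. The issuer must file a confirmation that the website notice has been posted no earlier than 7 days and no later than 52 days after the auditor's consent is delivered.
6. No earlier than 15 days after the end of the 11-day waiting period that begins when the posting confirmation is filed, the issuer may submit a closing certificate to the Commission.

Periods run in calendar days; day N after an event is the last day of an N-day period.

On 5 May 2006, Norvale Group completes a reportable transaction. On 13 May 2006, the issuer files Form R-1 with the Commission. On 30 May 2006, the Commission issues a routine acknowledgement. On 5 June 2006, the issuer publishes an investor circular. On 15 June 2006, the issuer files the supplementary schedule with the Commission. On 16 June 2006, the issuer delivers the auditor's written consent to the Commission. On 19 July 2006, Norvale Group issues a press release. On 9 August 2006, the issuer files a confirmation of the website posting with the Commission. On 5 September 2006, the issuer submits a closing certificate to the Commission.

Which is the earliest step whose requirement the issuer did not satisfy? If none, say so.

Step 5

(1) the permitted window runs from 5 May 2006 + 7 = 12 May 2006 to 5 May 2006 + 22 = 27 May 2006; done 13 May 2006 — within the window.
(2) the permitted window runs from 13 May 2006 + 12 = 25 May 2006 to 13 May 2006 + 24 = 6 June 2006; done 5 June 2006 — within the window.
(3) due by 13 May 2006 + 35 days = 17 June 2006; completed 15 June 2006, before the deadline.
(4) due by 15 June 2006 + 75 days = 29 August 2006; 16 June 2006 is within that limit.
(5) the permitted window runs from 16 June 2006 + 7 = 23 June 2006 to 16 June 2006 + 52 = 7 August 2006; done 9 August 2006 — 2 days after the window closed.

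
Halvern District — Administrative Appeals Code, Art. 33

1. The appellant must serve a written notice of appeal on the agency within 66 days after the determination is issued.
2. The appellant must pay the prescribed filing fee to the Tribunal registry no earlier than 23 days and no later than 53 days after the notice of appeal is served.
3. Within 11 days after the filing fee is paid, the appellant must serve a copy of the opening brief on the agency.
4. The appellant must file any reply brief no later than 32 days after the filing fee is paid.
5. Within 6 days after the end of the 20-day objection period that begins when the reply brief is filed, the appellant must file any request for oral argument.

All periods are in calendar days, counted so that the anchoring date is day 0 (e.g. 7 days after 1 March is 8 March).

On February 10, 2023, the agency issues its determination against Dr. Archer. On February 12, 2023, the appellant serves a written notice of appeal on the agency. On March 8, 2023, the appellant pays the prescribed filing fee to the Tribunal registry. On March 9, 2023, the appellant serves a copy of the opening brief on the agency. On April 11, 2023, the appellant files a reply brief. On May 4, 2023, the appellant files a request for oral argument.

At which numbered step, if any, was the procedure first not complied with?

Step 1 — counting 66 days from February 10, 2023 (when the determination is issued) gives a deadline of April 17, 2023; February 12, 2023 is within that limit.
Step 2 — 23 and 53 days from February 12, 2023 (when the notice of appeal is served) are March 7, 2023 and April 6, 2023 respectively; done March 8, 2023, which is between those dates.
Step 3 — counting 11 days from March 8, 2023 (when the filing fee is paid) gives a deadline of March 19, 2023; done March 9, 2023 — timely.
Step 4 — counting 32 days from March 8, 2023 (when the filing fee is paid) gives a deadline of April 9, 2023; done April 11, 2023 — 2 days late.
The procedure was therefore not followed at step 4.

Step 4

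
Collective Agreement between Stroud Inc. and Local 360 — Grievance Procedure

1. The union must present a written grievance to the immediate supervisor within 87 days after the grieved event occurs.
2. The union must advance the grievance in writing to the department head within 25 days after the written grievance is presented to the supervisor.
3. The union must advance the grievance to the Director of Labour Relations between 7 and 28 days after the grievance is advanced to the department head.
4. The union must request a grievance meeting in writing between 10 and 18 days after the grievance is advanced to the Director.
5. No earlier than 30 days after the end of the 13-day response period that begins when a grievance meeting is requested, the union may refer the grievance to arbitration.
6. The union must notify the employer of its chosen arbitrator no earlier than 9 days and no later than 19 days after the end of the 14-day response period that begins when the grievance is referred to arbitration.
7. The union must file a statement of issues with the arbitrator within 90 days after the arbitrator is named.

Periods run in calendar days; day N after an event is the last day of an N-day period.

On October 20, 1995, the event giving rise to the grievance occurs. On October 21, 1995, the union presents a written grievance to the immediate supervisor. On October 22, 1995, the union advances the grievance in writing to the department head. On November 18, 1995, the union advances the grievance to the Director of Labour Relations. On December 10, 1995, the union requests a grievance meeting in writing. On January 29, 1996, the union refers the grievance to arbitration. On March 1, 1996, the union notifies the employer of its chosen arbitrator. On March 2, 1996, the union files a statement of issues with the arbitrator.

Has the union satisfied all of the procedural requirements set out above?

(1) due by October 20, 1995 + 87 days = January 15, 1996; done October 21, 1995 — timely.
(2) due by October 21, 1995 + 25 days = November 15, 1995; completed October 22, 1995, before the deadline.
(3) the permitted window runs from October 22, 1995 + 7 = October 29, 1995 to October 22, 1995 + 28 = November 19, 1995; done November 18, 1995 — within the window.
(4) the permitted window runs from November 18, 1995 + 10 = November 28, 1995 to November 18, 1995 + 18 = December 6, 1995; December 10, 1995 is 4 days past the end of the window.

No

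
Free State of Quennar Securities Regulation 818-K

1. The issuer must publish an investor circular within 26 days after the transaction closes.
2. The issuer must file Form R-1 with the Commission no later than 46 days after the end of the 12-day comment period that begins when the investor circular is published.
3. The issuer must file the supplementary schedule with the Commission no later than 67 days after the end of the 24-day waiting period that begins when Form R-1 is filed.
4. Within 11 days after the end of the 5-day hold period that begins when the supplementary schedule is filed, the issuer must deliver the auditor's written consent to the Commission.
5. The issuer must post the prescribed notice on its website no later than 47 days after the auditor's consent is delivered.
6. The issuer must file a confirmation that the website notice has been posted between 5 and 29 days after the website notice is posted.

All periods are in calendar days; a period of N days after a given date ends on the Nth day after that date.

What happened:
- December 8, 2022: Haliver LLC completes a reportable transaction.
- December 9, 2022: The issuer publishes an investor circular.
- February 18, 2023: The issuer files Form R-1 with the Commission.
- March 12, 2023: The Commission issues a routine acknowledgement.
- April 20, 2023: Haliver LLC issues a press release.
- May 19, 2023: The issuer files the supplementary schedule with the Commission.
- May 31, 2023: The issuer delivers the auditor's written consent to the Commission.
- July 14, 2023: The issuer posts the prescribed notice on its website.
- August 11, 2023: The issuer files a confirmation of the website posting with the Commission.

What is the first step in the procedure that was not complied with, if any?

Step 2

Step 1 — counting 26 days from December 8, 2022 (when the transaction closes) gives a deadline of January 3, 2023; December 9, 2022 is within that limit.
Step 2 — counting 46 days from December 21, 2022 (end of the 12-day comment period, which began when the investor circular is published on December 9, 2022) gives a deadline of February 5, 2023; done February 18, 2023 — 13 days late.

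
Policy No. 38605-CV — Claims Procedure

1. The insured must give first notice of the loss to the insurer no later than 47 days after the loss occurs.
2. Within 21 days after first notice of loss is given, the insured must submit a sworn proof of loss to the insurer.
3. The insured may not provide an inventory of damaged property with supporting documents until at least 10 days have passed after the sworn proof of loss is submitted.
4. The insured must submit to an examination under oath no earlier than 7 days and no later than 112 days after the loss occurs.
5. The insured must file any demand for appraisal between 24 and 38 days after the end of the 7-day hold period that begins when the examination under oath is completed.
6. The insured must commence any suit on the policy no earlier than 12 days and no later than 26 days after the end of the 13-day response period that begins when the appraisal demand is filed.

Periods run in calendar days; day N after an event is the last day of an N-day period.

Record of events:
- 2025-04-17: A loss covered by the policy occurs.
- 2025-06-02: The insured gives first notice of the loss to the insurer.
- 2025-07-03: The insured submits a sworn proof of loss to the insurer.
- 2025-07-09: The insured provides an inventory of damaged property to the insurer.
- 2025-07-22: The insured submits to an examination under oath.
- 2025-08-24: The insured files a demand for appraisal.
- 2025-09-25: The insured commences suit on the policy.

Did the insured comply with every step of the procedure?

(1) due by 2025-04-17 + 47 days = 2025-06-03; 2025-06-02 is within that limit.
(2) due by 2025-06-02 + 21 days = 2025-06-23; not done until 2025-07-03, 10 days after the deadline.
That is the first point of non-compliance.

No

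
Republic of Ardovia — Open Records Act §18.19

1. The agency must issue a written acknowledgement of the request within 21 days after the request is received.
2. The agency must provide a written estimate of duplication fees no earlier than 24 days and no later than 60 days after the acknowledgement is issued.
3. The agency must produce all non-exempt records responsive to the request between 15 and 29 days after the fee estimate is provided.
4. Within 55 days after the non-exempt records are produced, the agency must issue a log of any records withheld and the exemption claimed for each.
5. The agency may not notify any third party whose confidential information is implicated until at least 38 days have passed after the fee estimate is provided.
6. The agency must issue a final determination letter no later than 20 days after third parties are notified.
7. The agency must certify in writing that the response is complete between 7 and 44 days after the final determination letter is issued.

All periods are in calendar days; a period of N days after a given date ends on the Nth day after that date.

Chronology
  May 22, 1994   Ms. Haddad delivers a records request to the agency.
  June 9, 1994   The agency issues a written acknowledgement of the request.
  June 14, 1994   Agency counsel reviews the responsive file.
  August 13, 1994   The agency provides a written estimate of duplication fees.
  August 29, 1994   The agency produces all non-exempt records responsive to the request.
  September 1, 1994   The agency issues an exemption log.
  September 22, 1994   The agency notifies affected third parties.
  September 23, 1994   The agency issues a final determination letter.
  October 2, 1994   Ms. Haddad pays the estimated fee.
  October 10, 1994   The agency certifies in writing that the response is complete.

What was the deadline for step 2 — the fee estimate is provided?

August 8, 1994

Step 2 runs from June 9, 1994, when the acknowledgement is issued. The window is 24–60 days after June 9, 1994; it closes on August 8, 1994.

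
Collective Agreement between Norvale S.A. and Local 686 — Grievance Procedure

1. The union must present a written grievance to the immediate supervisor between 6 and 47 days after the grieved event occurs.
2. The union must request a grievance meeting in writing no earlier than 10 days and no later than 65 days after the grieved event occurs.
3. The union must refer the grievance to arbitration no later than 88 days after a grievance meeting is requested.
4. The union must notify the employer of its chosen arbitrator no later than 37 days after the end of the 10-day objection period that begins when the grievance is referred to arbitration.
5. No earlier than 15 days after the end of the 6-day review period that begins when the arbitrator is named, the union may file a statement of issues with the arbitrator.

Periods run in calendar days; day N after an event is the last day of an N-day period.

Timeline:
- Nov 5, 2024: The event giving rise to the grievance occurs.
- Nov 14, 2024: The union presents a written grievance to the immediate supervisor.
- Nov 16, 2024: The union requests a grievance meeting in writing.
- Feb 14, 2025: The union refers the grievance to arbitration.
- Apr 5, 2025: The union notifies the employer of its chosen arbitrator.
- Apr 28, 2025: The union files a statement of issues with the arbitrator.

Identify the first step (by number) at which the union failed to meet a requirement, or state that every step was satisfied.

(1) the permitted window runs from Nov 5, 2024 + 6 = Nov 11, 2024 to Nov 5, 2024 + 47 = Dec 22, 2024; Nov 14, 2024 falls inside that range.
(2) the permitted window runs from Nov 5, 2024 + 10 = Nov 15, 2024 to Nov 5, 2024 + 65 = Jan 9, 2025; Nov 16, 2024 falls inside that range.
(3) due by Nov 16, 2024 + 88 days = Feb 12, 2025; Feb 14, 2025 misses that deadline by 2 days.
The analysis stops there.

Step 3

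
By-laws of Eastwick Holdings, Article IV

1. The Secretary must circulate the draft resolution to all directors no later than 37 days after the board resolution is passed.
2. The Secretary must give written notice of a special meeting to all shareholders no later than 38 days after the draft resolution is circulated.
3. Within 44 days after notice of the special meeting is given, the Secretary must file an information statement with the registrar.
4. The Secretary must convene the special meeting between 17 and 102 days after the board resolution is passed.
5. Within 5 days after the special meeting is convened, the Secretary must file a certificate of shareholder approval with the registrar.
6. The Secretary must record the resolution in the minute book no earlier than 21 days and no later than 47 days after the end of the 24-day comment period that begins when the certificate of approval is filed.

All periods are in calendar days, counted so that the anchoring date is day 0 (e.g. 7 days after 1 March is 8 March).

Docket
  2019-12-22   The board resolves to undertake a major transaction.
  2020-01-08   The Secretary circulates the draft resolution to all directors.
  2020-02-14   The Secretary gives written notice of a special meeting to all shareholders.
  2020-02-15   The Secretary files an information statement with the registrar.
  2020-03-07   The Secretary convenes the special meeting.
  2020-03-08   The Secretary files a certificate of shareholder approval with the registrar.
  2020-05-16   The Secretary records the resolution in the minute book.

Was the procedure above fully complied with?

Step 1 — counting 37 days from 2019-12-22 (when the board resolution is passed) gives a deadline of 2020-01-28; completed 2020-01-08, before the deadline.
Step 2 — counting 38 days from 2020-01-08 (when the draft resolution is circulated) gives a deadline of 2020-02-15; 2020-02-14 is within that limit.
Step 3 — counting 44 days from 2020-02-14 (when notice of the special meeting is given) gives a deadline of 2020-03-29; 2020-02-15 is within that limit.
Step 4 — 17 and 102 days from 2019-12-22 (when the board resolution is passed) are 2020-01-08 and 2020-04-02 respectively; done 2020-03-07 — within the window.
Step 5 — counting 5 days from 2020-03-07 (when the special meeting is convened) gives a deadline of 2020-03-12; 2020-03-08 is within that limit.
Step 6 — 21 and 47 days from 2020-04-01 (end of the 24-day comment period, which began when the certificate of approval is filed on 2020-03-08) are 2020-04-22 and 2020-05-18 respectively; 2020-05-16 falls inside that range.

Yes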